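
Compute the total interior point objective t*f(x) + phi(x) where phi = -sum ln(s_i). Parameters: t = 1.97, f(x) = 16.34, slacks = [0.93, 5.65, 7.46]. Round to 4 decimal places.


Step 1: Compute log-barrier.
ln values: [-0.0726, 1.7317, 2.0096]
phi = -(-0.0726 + 1.7317 + 2.0096) = -3.6686
Step 2: Compute augmented objective.
t*f(x) = 1.97*16.34 = 32.1898
Total = 32.1898 - 3.6686 = 28.5212


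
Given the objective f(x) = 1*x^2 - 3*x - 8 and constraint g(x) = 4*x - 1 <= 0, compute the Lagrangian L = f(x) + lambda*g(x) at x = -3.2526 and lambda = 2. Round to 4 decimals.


Step 1: Evaluate f(x).
f(-3.2526) = 1*(-3.2526)^2 - 3*(-3.2526) - 8 = 12.3372
Step 2: Evaluate g(x).
g(-3.2526) = 4*-3.2526 - 1 = -14.0104
Step 3: Compute Lagrangian.
L = 12.3372 + 2*-14.0104 = -15.6836


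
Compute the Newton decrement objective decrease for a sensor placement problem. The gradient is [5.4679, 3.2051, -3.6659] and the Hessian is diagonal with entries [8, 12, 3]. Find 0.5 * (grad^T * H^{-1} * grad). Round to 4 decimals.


Step 1: H is diagonal, so H^(-1) * g = [0.6835, 0.2671, -1.222].
Step 2: g^T H^(-1) g = sum_i g_i^2 / H_ii
  = (5.4679)^2/8 + (3.2051)^2/12 + (-3.6659)^2/3
  = 3.7372 + 0.8561 + 4.4796 = 9.0729
Step 3: Objective decrease = 0.5 * g^T H^(-1) g = 4.5365


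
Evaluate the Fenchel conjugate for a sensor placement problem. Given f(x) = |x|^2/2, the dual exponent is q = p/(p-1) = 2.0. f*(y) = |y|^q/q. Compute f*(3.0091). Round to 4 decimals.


The conjugate exponent q satisfies 1/p + 1/q = 1.
p = 2, so q = 2/(2 - 1) = 2.0
|y|^q = 3.0091^2.0 = 9.0547
f*(3.0091) = 9.0547 / 2.0 = 4.5273


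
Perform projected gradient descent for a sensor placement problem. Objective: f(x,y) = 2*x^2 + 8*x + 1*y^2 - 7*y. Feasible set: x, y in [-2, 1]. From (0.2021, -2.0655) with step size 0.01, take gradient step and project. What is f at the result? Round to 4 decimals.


Step 1: Compute gradient at (0.2021, -2.0655).
grad_x = 2*2*0.2021 + 8 = 8.8084
grad_y = 2*1*-2.0655 - 7 = -11.131
Step 2: Gradient step.
x_raw = 0.2021 - 0.01*8.8084 = 0.114
y_raw = -2.0655 - 0.01*-11.131 = -1.9542
Step 3: Project onto [-2, 1].
x_proj = clip(0.114) = 0.114
y_proj = clip(-1.9542) = -1.9542
Step 4: Evaluate f.
f(0.114, -1.9542) = 18.4363


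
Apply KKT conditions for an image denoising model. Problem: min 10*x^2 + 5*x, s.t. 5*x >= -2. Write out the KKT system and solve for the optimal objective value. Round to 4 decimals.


Step 1: Try lambda = 0 (constraint inactive).
Stationarity: 2*10*x + 5 = 0
x* = -5/(2*10) = -0.25
Check constraint: 5*-0.25 = -1.25 >= -2 -- satisfied.
Step 2: Compute optimal value.
f(x*) = 10*(-0.25)^2 + 5*(-0.25) = -0.625


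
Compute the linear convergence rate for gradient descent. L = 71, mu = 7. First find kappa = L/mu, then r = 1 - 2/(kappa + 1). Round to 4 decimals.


Step 1: Compute the condition number.
kappa = L/mu = 71/7 = 10.1429
Step 2: Compute the convergence rate.
r = 1 - 2/(kappa + 1) = 1 - 2*mu/(L + mu) = (L - mu)/(L + mu) = 64/78 = 0.8205


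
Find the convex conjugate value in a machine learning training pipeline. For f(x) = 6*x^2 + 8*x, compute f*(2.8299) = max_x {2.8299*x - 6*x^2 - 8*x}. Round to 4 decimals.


f*(y) = sup_x {y*x - a*x^2 - b*x} = sup_x {(y-b)*x - a*x^2}
FOC: (y - b) - 2a*x = 0 => x* = (y - b)/(2a)
x* = (2.8299 - 8)/(2*6) = -0.4308
f*(2.8299) = (y-b)^2/(4a) = (2.8299 - 8)^2/(4*6)
= 26.7299/24 = 1.1137


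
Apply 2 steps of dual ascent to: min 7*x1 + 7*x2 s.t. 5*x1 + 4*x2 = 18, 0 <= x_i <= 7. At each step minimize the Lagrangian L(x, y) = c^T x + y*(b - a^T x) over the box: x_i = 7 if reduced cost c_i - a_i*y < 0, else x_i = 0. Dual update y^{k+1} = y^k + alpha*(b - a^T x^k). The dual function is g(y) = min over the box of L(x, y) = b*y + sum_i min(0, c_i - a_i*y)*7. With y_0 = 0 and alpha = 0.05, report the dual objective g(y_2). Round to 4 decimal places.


Dual ascent for LP: min 7*x1 + 7*x2, 5*x1 + 4*x2 = 18, 0 <= x_i <= 7
Step 1: y^k = 0.0, reduced costs: (7.0, 7.0)
  x^k = (0.0, 0.0), subgradient = b - a^T x = 18.0
  y^{k+1} = 0.0 + 0.05*18.0 = 0.9
Step 2: y^k = 0.9, reduced costs: (2.5, 3.4)
  x^k = (0.0, 0.0), subgradient = b - a^T x = 18.0
  y^{k+1} = 0.9 + 0.05*18.0 = 1.8
Dual objective at y_2 = 1.8: reduced costs (-2.0, -0.2), box minimizer x = (7.0, 7.0)
g(y_2) = b*y + (c1 - a1*y)*x1 + (c2 - a2*y)*x2 = 18*1.8 + (-2.0)*7.0 + (-0.2)*7.0 = 32.4 - 14.0 - 1.4 = 17.0


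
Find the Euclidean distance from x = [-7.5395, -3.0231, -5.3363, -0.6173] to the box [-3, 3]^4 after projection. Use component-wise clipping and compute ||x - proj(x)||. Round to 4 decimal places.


Project each component onto [-3, 3].
clip(-7.5395) = -3.0, clip(-3.0231) = -3.0, clip(-5.3363) = -3.0, clip(-0.6173) = -0.6173
Projection = [-3.0, -3.0, -3.0, -0.6173]
Squared diffs: [20.6071, 0.0005, 5.4583, 0.0]
Distance = sqrt(26.0659) = 5.1055


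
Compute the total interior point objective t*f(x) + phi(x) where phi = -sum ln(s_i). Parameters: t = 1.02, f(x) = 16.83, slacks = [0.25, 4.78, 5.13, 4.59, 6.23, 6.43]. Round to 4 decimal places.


Step 1: Compute log-barrier.
ln values: [-1.3863, 1.5644, 1.6351, 1.5239, 1.8294, 1.861]
phi = -(-1.3863 + 1.5644 + 1.6351 + 1.5239 + 1.8294 + 1.861) = -7.0275
Step 2: Compute augmented objective.
t*f(x) = 1.02*16.83 = 17.1666
Total = 17.1666 - 7.0275 = 10.1391


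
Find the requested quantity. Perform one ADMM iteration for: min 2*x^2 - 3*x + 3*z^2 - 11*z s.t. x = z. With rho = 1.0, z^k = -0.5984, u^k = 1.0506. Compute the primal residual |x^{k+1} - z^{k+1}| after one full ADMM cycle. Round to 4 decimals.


ADMM iteration with rho = 1.0, z^k = -0.5984, u^k = 1.0506
Step 1: x-update.
Minimize 2*x^2 - 3*x + (1.0/2)*(x + 0.5984 + 1.0506)^2
FOC: (2*2 + 1.0)*x = 3 + 1.0*(-0.5984 - 1.0506)
x^{k+1} = 0.2702
Step 2: z-update.
Minimize 3*z^2 - 11*z + (1.0/2)*(0.2702 - z + 1.0506)^2
FOC: (2*3 + 1.0)*z = 11 + 1.0*(0.2702 + 1.0506)
z^{k+1} = 1.7601
Step 3: u-update.
u^{k+1} = 1.0506 + 0.2702 - 1.7601 = -0.4393
Step 4: Primal residual = |0.2702 - 1.7601| = 1.4899


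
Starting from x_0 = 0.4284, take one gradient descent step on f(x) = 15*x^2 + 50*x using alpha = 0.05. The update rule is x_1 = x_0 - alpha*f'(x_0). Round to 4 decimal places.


We compute the gradient at x_0 and apply the update.
f'(x) = 30*x + 50
f'(0.4284) = 30*0.4284 + 50 = 62.852
x_1 = 0.4284 - 0.05*62.852 = -2.7142


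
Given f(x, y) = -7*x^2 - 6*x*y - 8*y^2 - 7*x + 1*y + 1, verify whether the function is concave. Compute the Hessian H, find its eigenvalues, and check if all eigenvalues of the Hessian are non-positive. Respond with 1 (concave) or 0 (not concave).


The Hessian of f(x,y) = -7*x^2 - 6*x*y - 8*y^2 - 7*x + 1*y + 1 is:
H = [[-14, -6], [-6, -16]]
Trace = -14 - 16 = -30
Determinant = -14*-16 - (-6)^2 = 188
Discriminant = (-30)^2 - 4*188 = 148.0
Eigenvalues: lambda_1 = -21.0828, lambda_2 = -8.9172
The function is concave.

1


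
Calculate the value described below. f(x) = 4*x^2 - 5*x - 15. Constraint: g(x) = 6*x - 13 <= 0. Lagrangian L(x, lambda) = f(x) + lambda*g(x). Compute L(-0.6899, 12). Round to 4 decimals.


Step 1: Evaluate f(x).
f(-0.6899) = 4*(-0.6899)^2 - 5*(-0.6899) - 15 = -9.6467
Step 2: Evaluate g(x).
g(-0.6899) = 6*-0.6899 - 13 = -17.1394
Step 3: Compute Lagrangian.
L = -9.6467 + 12*-17.1394 = -215.3195


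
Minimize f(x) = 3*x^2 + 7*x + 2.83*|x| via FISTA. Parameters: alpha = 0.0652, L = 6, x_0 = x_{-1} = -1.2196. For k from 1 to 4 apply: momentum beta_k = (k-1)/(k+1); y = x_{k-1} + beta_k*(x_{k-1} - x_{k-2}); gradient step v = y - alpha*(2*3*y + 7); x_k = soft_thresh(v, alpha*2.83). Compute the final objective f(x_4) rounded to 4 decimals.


FISTA on f(x) = 3*x^2 + 7*x + 2.83*|x|
L = 6, alpha = 0.0652
Iteration 1: beta = 0.0, y = -1.2196 + 0.0*(-1.2196 + 1.2196) = -1.2196
  grad(y) = -0.3176, v = y - alpha*grad = -1.1989
  prox(v) = soft_thresh(-1.1989, 0.1845) = -1.0144
Iteration 2: beta = 0.3333, y = -1.0144 + 0.3333*(-1.0144 + 1.2196) = -0.946
  grad(y) = 1.3242, v = y - alpha*grad = -1.0323
  prox(v) = soft_thresh(-1.0323, 0.1845) = -0.8478
Iteration 3: beta = 0.5, y = -0.8478 + 0.5*(-0.8478 + 1.0144) = -0.7645
  grad(y) = 2.413, v = y - alpha*grad = -0.9218
  prox(v) = soft_thresh(-0.9218, 0.1845) = -0.7373
Iteration 4: beta = 0.6, y = -0.7373 + 0.6*(-0.7373 + 0.8478) = -0.671
  grad(y) = 2.9739, v = y - alpha*grad = -0.8649
  prox(v) = soft_thresh(-0.8649, 0.1845) = -0.6804
f(x_4) = 3*(-0.6804)^2 + 7*(-0.6804) + 2.83*|-0.6804| = -1.4484


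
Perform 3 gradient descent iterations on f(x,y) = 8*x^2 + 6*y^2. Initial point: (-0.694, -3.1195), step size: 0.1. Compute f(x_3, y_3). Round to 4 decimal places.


Gradient descent on f(x,y) = 8*x^2 + 6*y^2.
Starting point: (-0.694, -3.1195), alpha = 0.1
Step 1: grad_x = 2*8*-0.694 = -11.104, grad_y = 2*6*-3.1195 = -37.434
  x_1 = -0.694 - 0.1*-11.104 = 0.4164
  y_1 = -3.1195 - 0.1*-37.434 = 0.6239
Step 2: grad_x = 2*8*0.4164 = 6.6624, grad_y = 2*6*0.6239 = 7.4868
  x_2 = 0.4164 - 0.1*6.6624 = -0.2498
  y_2 = 0.6239 - 0.1*7.4868 = -0.1248
Step 3: grad_x = 2*8*-0.2498 = -3.9974, grad_y = 2*6*-0.1248 = -1.4974
  x_3 = -0.2498 - 0.1*-3.9974 = 0.1499
  y_3 = -0.1248 - 0.1*-1.4974 = 0.025
f(0.1499, 0.025) = 8*0.1499^2 + 6*0.025^2 = 0.1835


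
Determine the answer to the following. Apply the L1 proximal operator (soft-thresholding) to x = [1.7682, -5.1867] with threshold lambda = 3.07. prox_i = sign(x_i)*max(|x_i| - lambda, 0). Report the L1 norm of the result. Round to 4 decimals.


Soft-thresholding with lambda = 3.07:
prox(1.7682) = sign(1.7682)*max(|1.7682| - 3.07, 0) = 0.0
prox(-5.1867) = sign(-5.1867)*max(|-5.1867| - 3.07, 0) = -2.1167
prox(x) = [0.0, -2.1167]
||prox(x)||_1 = 0.0 + 2.1167 = 2.1167


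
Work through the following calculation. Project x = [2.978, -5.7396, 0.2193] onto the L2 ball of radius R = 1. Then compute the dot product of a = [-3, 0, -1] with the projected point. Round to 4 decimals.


Step 1: Compute ||x|| (intermediates to 6 decimals).
||x|| = sqrt(2.978^2 + (-5.7396)^2 + 0.2193^2) = 6.469898
Step 2: Project.
Since ||x|| > R, scale = R/||x|| = 1/6.469898 = 0.154562, proj(x) = scale * x
proj(x) = [0.460286, -0.887124, 0.033895]
Step 3: Dot product.
a^T * proj(x) = -3*0.460286 + 0*(-0.887124) - 1*0.033895 = -1.4148


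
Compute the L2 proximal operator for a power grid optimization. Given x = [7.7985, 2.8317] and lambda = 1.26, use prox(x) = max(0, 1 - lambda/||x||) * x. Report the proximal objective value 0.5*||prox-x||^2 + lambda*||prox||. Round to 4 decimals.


Step 1: Compute ||x||.
||x|| = 8.2967
Step 2: Compute scaling factor.
scale = max(0, 1 - 1.26/8.2967) = 0.8481
Step 3: prox(x) = [6.6142, 2.4017]
||prox(x)|| = 7.0367
Step 4: Proximal objective.
0.5*||prox-x||^2 = 0.7938
lambda*||prox|| = 8.8662
Total = 9.66


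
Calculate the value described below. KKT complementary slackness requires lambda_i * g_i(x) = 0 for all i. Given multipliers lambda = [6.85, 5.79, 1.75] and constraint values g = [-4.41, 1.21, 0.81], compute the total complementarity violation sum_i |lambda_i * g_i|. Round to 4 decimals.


KKT complementary slackness check:
lambda_1 * g_1 = 6.85 * -4.41 = -30.2085
lambda_2 * g_2 = 5.79 * 1.21 = 7.0059
lambda_3 * g_3 = 1.75 * 0.81 = 1.4175
Total violation = 30.2085 + 7.0059 + 1.4175 = 38.6319


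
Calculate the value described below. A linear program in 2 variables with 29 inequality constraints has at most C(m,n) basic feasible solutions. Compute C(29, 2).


Each vertex corresponds to some choice of n active constraints out of m, so the number of vertices is at most C(m, n) = m! / (n!(m-n)!).
m = 29, n = 2
Numerator: 29 * 28
Denominator: 2! = 2
C(29, 2) = 406


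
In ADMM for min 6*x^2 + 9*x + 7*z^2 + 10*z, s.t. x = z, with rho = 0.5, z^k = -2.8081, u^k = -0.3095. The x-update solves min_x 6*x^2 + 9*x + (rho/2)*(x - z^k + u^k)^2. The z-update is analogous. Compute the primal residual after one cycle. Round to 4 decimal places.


ADMM iteration with rho = 0.5, z^k = -2.8081, u^k = -0.3095
Step 1: x-update.
Minimize 6*x^2 + 9*x + (0.5/2)*(x + 2.8081 - 0.3095)^2
FOC: (2*6 + 0.5)*x = -9 + 0.5*(-2.8081 + 0.3095)
x^{k+1} = -0.8199
Step 2: z-update.
Minimize 7*z^2 + 10*z + (0.5/2)*(-0.8199 - z - 0.3095)^2
FOC: (2*7 + 0.5)*z = -10 + 0.5*(-0.8199 - 0.3095)
z^{k+1} = -0.7286
Step 3: u-update.
u^{k+1} = -0.3095 - 0.8199 + 0.7286 = -0.4008
Step 4: Primal residual = |-0.8199 + 0.7286| = 0.0913


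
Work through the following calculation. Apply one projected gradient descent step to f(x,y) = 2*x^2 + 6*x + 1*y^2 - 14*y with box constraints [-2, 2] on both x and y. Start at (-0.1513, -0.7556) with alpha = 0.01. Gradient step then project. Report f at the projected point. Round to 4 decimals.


Step 1: Compute gradient at (-0.1513, -0.7556).
grad_x = 2*2*-0.1513 + 6 = 5.3948
grad_y = 2*1*-0.7556 - 14 = -15.5112
Step 2: Gradient step.
x_raw = -0.1513 - 0.01*5.3948 = -0.2052
y_raw = -0.7556 - 0.01*-15.5112 = -0.6005
Step 3: Project onto [-2, 2].
x_proj = clip(-0.2052) = -0.2052
y_proj = clip(-0.6005) = -0.6005
Step 4: Evaluate f.
f(-0.2052, -0.6005) = 7.6202


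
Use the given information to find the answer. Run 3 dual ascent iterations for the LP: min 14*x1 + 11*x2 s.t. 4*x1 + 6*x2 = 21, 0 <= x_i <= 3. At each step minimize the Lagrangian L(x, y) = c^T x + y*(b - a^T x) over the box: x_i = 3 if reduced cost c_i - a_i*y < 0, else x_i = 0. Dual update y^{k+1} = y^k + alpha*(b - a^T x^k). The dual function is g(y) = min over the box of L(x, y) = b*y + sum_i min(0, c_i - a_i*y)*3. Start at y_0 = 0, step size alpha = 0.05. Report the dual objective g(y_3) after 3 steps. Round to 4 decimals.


Dual ascent for LP: min 14*x1 + 11*x2, 4*x1 + 6*x2 = 21, 0 <= x_i <= 3
Step 1: y^k = 0.0, reduced costs: (14.0, 11.0)
  x^k = (0.0, 0.0), subgradient = b - a^T x = 21.0
  y^{k+1} = 0.0 + 0.05*21.0 = 1.05
Step 2: y^k = 1.05, reduced costs: (9.8, 4.7)
  x^k = (0.0, 0.0), subgradient = b - a^T x = 21.0
  y^{k+1} = 1.05 + 0.05*21.0 = 2.1
Step 3: y^k = 2.1, reduced costs: (5.6, -1.6)
  x^k = (0.0, 3.0), subgradient = b - a^T x = 3.0
  y^{k+1} = 2.1 + 0.05*3.0 = 2.25
Dual objective at y_3 = 2.25: reduced costs (5.0, -2.5), box minimizer x = (0.0, 3.0)
g(y_3) = b*y + (c1 - a1*y)*x1 + (c2 - a2*y)*x2 = 21*2.25 + 5.0*0.0 + (-2.5)*3.0 = 47.25 + 0.0 - 7.5 = 39.75


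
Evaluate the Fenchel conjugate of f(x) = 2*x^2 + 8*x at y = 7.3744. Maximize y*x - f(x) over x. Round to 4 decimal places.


f*(y) = sup_x {y*x - a*x^2 - b*x} = sup_x {(y-b)*x - a*x^2}
FOC: (y - b) - 2a*x = 0 => x* = (y - b)/(2a)
x* = (7.3744 - 8)/(2*2) = -0.1564
f*(7.3744) = (y-b)^2/(4a) = (7.3744 - 8)^2/(4*2)
= 0.3914/8 = 0.0489


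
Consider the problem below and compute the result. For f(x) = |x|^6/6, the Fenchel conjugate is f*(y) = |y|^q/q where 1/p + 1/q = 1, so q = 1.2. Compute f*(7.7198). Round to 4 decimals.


The conjugate exponent q satisfies 1/p + 1/q = 1.
p = 6, so q = 6/(6 - 1) = 1.2
|y|^q = 7.7198^1.2 = 11.6179
f*(7.7198) = 11.6179 / 1.2 = 9.6816


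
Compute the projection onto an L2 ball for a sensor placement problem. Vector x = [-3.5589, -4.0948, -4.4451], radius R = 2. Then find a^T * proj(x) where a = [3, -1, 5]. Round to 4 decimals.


Step 1: Compute ||x|| (intermediates to 6 decimals).
||x|| = sqrt((-3.5589)^2 + (-4.0948)^2 + (-4.4451)^2) = 7.013706
Step 2: Project.
Since ||x|| > R, scale = R/||x|| = 2/7.013706 = 0.285156, proj(x) = scale * x
proj(x) = [-1.014842, -1.167657, -1.267547]
Step 3: Dot product.
a^T * proj(x) = 3*(-1.014842) - 1*(-1.167657) + 5*(-1.267547) = -8.2146


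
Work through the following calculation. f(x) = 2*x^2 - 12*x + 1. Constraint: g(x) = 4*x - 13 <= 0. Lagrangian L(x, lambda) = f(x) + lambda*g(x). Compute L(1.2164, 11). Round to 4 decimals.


Step 1: Evaluate f(x).
f(1.2164) = 2*1.2164^2 - 12*1.2164 + 1 = -10.6375
Step 2: Evaluate g(x).
g(1.2164) = 4*1.2164 - 13 = -8.1344
Step 3: Compute Lagrangian.
L = -10.6375 + 11*-8.1344 = -100.1159


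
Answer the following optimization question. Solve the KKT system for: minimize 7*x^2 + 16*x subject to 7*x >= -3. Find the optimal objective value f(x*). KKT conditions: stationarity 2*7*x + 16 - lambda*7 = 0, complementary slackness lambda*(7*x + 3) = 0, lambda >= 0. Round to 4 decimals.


Step 1: Try lambda = 0 (constraint inactive).
x_unc = -16/(2*7) = -1.1429
Check: 7*-1.1429 = -8.0003 < -3 -- violated!
Step 2: Constraint must be active: 7*x = -3
x* = -3/7 = -0.4286 (rounded; the exact value -3/7 is used below)
lambda = (2*7*(-3/7) + 16)/7 = 1.4286
Step 3: Compute optimal value.
f(x*) = 7*(-3/7)^2 + 16*(-3/7) = -5.5714


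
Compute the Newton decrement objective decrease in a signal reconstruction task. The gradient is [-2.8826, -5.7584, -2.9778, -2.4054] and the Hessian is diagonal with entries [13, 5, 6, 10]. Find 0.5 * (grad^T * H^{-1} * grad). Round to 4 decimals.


Step 1: H is diagonal, so H^(-1) * g = [-0.2217, -1.1517, -0.4963, -0.2405].
Step 2: g^T H^(-1) g = sum_i g_i^2 / H_ii
  = (-2.8826)^2/13 + (-5.7584)^2/5 + (-2.9778)^2/6 + (-2.4054)^2/10
  = 0.6392 + 6.6318 + 1.4779 + 0.5786 = 9.3275
Step 3: Objective decrease = 0.5 * g^T H^(-1) g = 4.6637


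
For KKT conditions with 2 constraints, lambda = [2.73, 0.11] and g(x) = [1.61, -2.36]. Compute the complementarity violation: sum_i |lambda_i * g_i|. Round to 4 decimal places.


KKT complementary slackness check:
lambda_1 * g_1 = 2.73 * 1.61 = 4.3953
lambda_2 * g_2 = 0.11 * -2.36 = -0.2596
Total violation = 4.3953 + 0.2596 = 4.6549


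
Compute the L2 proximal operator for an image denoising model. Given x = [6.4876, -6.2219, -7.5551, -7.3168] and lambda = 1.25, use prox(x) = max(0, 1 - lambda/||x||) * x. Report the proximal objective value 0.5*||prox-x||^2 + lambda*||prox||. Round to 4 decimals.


Step 1: Compute ||x||.
||x|| = 13.8353
Step 2: Compute scaling factor.
scale = max(0, 1 - 1.25/13.8353) = 0.9097
Step 3: prox(x) = [5.9015, -5.6598, -6.8725, -6.6557]
||prox(x)|| = 12.5853
Step 4: Proximal objective.
0.5*||prox-x||^2 = 0.7813
lambda*||prox|| = 15.7316
Total = 16.5129


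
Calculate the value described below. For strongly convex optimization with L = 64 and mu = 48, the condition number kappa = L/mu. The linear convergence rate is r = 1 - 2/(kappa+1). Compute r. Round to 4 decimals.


Step 1: Compute the condition number.
kappa = L/mu = 64/48 = 1.3333
Step 2: Compute the convergence rate.
r = 1 - 2/(kappa + 1) = 1 - 2*mu/(L + mu) = (L - mu)/(L + mu) = 16/112 = 0.1429


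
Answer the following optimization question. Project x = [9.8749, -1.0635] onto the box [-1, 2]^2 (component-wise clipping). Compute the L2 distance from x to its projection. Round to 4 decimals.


Project each component onto [-1, 2].
clip(9.8749) = 2.0, clip(-1.0635) = -1.0
Projection = [2.0, -1.0]
Squared diffs: [62.0141, 0.004]
Distance = sqrt(62.0181) = 7.8752


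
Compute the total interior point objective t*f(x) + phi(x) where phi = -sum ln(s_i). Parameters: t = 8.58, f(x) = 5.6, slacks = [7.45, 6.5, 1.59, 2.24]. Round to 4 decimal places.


Step 1: Compute log-barrier.
ln values: [2.0082, 1.8718, 0.4637, 0.8065]
phi = -(2.0082 + 1.8718 + 0.4637 + 0.8065) = -5.1502
Step 2: Compute augmented objective.
t*f(x) = 8.58*5.6 = 48.048
Total = 48.048 - 5.1502 = 42.8978


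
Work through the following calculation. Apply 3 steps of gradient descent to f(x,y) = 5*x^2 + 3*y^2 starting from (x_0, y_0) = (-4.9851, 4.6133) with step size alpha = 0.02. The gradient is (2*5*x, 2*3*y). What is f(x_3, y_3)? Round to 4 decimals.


Gradient descent on f(x,y) = 5*x^2 + 3*y^2.
Starting point: (-4.9851, 4.6133), alpha = 0.02
Step 1: grad_x = 2*5*-4.9851 = -49.851, grad_y = 2*3*4.6133 = 27.6798
  x_1 = -4.9851 - 0.02*-49.851 = -3.9881
  y_1 = 4.6133 - 0.02*27.6798 = 4.0597
Step 2: grad_x = 2*5*-3.9881 = -39.8808, grad_y = 2*3*4.0597 = 24.3582
  x_2 = -3.9881 - 0.02*-39.8808 = -3.1905
  y_2 = 4.0597 - 0.02*24.3582 = 3.5725
Step 3: grad_x = 2*5*-3.1905 = -31.9046, grad_y = 2*3*3.5725 = 21.4352
  x_3 = -3.1905 - 0.02*-31.9046 = -2.5524
  y_3 = 3.5725 - 0.02*21.4352 = 3.1438
f(-2.5524, 3.1438) = 5*(-2.5524)^2 + 3*3.1438^2 = 62.2241


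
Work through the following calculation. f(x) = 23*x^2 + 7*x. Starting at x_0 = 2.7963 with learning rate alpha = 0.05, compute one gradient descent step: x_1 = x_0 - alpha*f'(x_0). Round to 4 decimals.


We compute the gradient at x_0 and apply the update.
f'(x) = 46*x + 7
f'(2.7963) = 46*2.7963 + 7 = 135.6298
x_1 = 2.7963 - 0.05*135.6298 = -3.9852


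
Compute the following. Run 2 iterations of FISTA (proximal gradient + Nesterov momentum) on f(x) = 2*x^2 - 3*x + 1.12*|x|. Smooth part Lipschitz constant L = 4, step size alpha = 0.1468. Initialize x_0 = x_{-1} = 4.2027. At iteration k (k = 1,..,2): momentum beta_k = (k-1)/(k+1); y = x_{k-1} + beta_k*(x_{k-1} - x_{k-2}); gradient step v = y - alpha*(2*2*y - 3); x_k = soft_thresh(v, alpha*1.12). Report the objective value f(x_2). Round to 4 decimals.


FISTA on f(x) = 2*x^2 - 3*x + 1.12*|x|
L = 4, alpha = 0.1468
Iteration 1: beta = 0.0, y = 4.2027 + 0.0*(4.2027 - 4.2027) = 4.2027
  grad(y) = 13.8108, v = y - alpha*grad = 2.1753
  prox(v) = soft_thresh(2.1753, 0.1644) = 2.0109
Iteration 2: beta = 0.3333, y = 2.0109 + 0.3333*(2.0109 - 4.2027) = 1.2802
  grad(y) = 2.121, v = y - alpha*grad = 0.9689
  prox(v) = soft_thresh(0.9689, 0.1644) = 0.8045
f(x_2) = 2*0.8045^2 - 3*0.8045 + 1.12*|0.8045| = -0.2181


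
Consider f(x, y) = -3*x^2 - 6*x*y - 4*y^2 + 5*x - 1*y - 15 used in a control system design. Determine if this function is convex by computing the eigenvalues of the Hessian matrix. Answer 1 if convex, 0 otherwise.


The Hessian of f(x,y) = -3*x^2 - 6*x*y - 4*y^2 + 5*x - 1*y - 15 is:
H = [[-6, -6], [-6, -8]]
Trace = -6 - 8 = -14
Determinant = -6*-8 - (-6)^2 = 12
Discriminant = (-14)^2 - 4*12 = 148.0
Eigenvalues: lambda_1 = -13.0828, lambda_2 = -0.9172
The function is not convex.

0


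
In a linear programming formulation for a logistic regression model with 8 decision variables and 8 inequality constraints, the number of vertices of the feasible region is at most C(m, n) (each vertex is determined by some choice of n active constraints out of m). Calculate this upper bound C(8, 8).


Each vertex corresponds to some choice of n active constraints out of m, so the number of vertices is at most C(m, n) = m! / (n!(m-n)!).
m = 8, n = 8
Numerator: 8 * 7 * 6 * 5 * 4 * 3 * 2 * 1
Denominator: 8! = 40320
C(8, 8) = 1


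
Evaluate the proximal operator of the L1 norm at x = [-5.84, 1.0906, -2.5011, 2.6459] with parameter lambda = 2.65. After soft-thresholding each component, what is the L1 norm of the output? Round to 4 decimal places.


Soft-thresholding with lambda = 2.65:
prox(-5.84) = sign(-5.84)*max(|-5.84| - 2.65, 0) = -3.19
prox(1.0906) = sign(1.0906)*max(|1.0906| - 2.65, 0) = 0.0
prox(-2.5011) = sign(-2.5011)*max(|-2.5011| - 2.65, 0) = 0.0
prox(2.6459) = sign(2.6459)*max(|2.6459| - 2.65, 0) = 0.0
prox(x) = [-3.19, 0.0, 0.0, 0.0]
||prox(x)||_1 = 3.19 + 0.0 + 0.0 + 0.0 = 3.19


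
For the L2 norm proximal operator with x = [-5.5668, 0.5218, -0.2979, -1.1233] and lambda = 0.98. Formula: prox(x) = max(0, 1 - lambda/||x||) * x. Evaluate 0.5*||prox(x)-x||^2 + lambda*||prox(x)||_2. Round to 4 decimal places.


Step 1: Compute ||x||.
||x|| = 5.7107
Step 2: Compute scaling factor.
scale = max(0, 1 - 0.98/5.7107) = 0.8284
Step 3: prox(x) = [-4.6115, 0.4323, -0.2468, -0.9305]
||prox(x)|| = 4.7307
Step 4: Proximal objective.
0.5*||prox-x||^2 = 0.4802
lambda*||prox|| = 4.6361
Total = 5.1163


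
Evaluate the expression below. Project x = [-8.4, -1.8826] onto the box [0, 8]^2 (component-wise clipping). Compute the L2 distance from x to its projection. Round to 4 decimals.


Project each component onto [0, 8].
clip(-8.4) = 0.0, clip(-1.8826) = 0.0
Projection = [0.0, 0.0]
Squared diffs: [70.56, 3.5442]
Distance = sqrt(74.1042) = 8.6084


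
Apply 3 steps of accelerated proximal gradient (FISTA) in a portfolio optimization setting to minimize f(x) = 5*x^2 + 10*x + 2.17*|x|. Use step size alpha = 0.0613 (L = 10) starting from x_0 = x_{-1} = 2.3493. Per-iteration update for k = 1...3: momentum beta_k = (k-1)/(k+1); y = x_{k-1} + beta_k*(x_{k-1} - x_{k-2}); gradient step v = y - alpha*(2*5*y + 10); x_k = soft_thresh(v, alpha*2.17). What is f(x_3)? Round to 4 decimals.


FISTA on f(x) = 5*x^2 + 10*x + 2.17*|x|
L = 10, alpha = 0.0613
Iteration 1: beta = 0.0, y = 2.3493 + 0.0*(2.3493 - 2.3493) = 2.3493
  grad(y) = 33.493, v = y - alpha*grad = 0.2962
  prox(v) = soft_thresh(0.2962, 0.133) = 0.1632
Iteration 2: beta = 0.3333, y = 0.1632 + 0.3333*(0.1632 - 2.3493) = -0.5656
  grad(y) = 4.3444, v = y - alpha*grad = -0.8319
  prox(v) = soft_thresh(-0.8319, 0.133) = -0.6988
Iteration 3: beta = 0.5, y = -0.6988 + 0.5*(-0.6988 - 0.1632) = -1.1299
  grad(y) = -1.2985, v = y - alpha*grad = -1.0503
  prox(v) = soft_thresh(-1.0503, 0.133) = -0.9172
f(x_3) = 5*(-0.9172)^2 + 10*(-0.9172) + 2.17*|-0.9172| = -2.9754


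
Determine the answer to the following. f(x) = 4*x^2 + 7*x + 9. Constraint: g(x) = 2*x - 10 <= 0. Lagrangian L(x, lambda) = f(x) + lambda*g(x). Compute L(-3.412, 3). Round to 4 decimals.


Step 1: Evaluate f(x).
f(-3.412) = 4*(-3.412)^2 + 7*(-3.412) + 9 = 31.683
Step 2: Evaluate g(x).
g(-3.412) = 2*-3.412 - 10 = -16.824
Step 3: Compute Lagrangian.
L = 31.683 + 3*-16.824 = -18.789


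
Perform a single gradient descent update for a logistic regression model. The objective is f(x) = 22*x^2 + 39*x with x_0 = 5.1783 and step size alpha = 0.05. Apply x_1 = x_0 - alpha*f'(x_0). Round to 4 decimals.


We compute the gradient at x_0 and apply the update.
f'(x) = 44*x + 39
f'(5.1783) = 44*5.1783 + 39 = 266.8452
x_1 = 5.1783 - 0.05*266.8452 = -8.164


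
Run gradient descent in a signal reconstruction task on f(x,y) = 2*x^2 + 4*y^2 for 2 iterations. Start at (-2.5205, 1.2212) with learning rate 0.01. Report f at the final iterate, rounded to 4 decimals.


Gradient descent on f(x,y) = 2*x^2 + 4*y^2.
Starting point: (-2.5205, 1.2212), alpha = 0.01
Step 1: grad_x = 2*2*-2.5205 = -10.082, grad_y = 2*4*1.2212 = 9.7696
  x_1 = -2.5205 - 0.01*-10.082 = -2.4197
  y_1 = 1.2212 - 0.01*9.7696 = 1.1235
Step 2: grad_x = 2*2*-2.4197 = -9.6787, grad_y = 2*4*1.1235 = 8.988
  x_2 = -2.4197 - 0.01*-9.6787 = -2.3229
  y_2 = 1.1235 - 0.01*8.988 = 1.0336
f(-2.3229, 1.0336) = 2*(-2.3229)^2 + 4*1.0336^2 = 15.0652


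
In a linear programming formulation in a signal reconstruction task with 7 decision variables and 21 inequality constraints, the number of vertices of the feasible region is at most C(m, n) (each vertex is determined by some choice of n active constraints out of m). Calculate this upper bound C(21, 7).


Each vertex corresponds to some choice of n active constraints out of m, so the number of vertices is at most C(m, n) = m! / (n!(m-n)!).
m = 21, n = 7
Numerator: 21 * 20 * 19 * 18 * 17 * 16 * 15
Denominator: 7! = 5040
C(21, 7) = 116280


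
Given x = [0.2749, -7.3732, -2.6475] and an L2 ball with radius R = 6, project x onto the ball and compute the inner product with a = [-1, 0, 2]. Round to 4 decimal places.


Step 1: Compute ||x|| (intermediates to 6 decimals).
||x|| = sqrt(0.2749^2 + (-7.3732)^2 + (-2.6475)^2) = 7.838935
Step 2: Project.
Since ||x|| > R, scale = R/||x|| = 6/7.838935 = 0.76541, proj(x) = scale * x
proj(x) = [0.210411, -5.643521, -2.026423]
Step 3: Dot product.
a^T * proj(x) = -1*0.210411 + 0*(-5.643521) + 2*(-2.026423) = -4.2633


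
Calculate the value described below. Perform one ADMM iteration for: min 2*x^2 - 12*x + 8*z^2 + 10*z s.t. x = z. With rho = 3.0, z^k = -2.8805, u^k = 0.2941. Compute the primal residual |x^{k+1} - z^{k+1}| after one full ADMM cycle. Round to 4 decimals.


ADMM iteration with rho = 3.0, z^k = -2.8805, u^k = 0.2941
Step 1: x-update.
Minimize 2*x^2 - 12*x + (3.0/2)*(x + 2.8805 + 0.2941)^2
FOC: (2*2 + 3.0)*x = 12 + 3.0*(-2.8805 - 0.2941)
x^{k+1} = 0.3537
Step 2: z-update.
Minimize 8*z^2 + 10*z + (3.0/2)*(0.3537 - z + 0.2941)^2
FOC: (2*8 + 3.0)*z = -10 + 3.0*(0.3537 + 0.2941)
z^{k+1} = -0.424
Step 3: u-update.
u^{k+1} = 0.2941 + 0.3537 + 0.424 = 1.0719
Step 4: Primal residual = |0.3537 + 0.424| = 0.7778


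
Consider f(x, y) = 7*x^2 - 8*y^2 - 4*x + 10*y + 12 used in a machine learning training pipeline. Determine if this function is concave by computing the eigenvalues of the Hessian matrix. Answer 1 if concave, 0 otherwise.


The Hessian of f(x,y) = 7*x^2 - 8*y^2 - 4*x + 10*y + 12 is:
H = [[14, 0], [0, -16]]
Trace = 14 - 16 = -2
Determinant = 14*-16 - (0)^2 = -224
Discriminant = (-2)^2 - 4*-224 = 900.0
Eigenvalues: lambda_1 = -16.0, lambda_2 = 14.0
The function is not concave.

0


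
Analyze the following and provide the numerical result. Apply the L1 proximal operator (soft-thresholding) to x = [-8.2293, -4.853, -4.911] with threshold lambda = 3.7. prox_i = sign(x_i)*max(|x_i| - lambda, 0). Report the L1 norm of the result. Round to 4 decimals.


Soft-thresholding with lambda = 3.7:
prox(-8.2293) = sign(-8.2293)*max(|-8.2293| - 3.7, 0) = -4.5293
prox(-4.853) = sign(-4.853)*max(|-4.853| - 3.7, 0) = -1.153
prox(-4.911) = sign(-4.911)*max(|-4.911| - 3.7, 0) = -1.211
prox(x) = [-4.5293, -1.153, -1.211]
||prox(x)||_1 = 4.5293 + 1.153 + 1.211 = 6.8933


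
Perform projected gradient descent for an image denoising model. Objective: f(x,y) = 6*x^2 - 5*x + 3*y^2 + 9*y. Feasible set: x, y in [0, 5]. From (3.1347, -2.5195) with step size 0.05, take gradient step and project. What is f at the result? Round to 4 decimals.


Step 1: Compute gradient at (3.1347, -2.5195).
grad_x = 2*6*3.1347 - 5 = 32.6164
grad_y = 2*3*-2.5195 + 9 = -6.117
Step 2: Gradient step.
x_raw = 3.1347 - 0.05*32.6164 = 1.5039
y_raw = -2.5195 - 0.05*-6.117 = -2.2137
Step 3: Project onto [0, 5].
x_proj = clip(1.5039) = 1.5039
y_proj = clip(-2.2137) = 0.0
Step 4: Evaluate f.
f(1.5039, 0.0) = 6.0505


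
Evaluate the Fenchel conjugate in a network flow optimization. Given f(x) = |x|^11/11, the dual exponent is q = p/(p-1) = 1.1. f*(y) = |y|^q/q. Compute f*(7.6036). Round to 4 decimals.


The conjugate exponent q satisfies 1/p + 1/q = 1.
p = 11, so q = 11/(11 - 1) = 1.1
|y|^q = 7.6036^1.1 = 9.3137
f*(7.6036) = 9.3137 / 1.1 = 8.467


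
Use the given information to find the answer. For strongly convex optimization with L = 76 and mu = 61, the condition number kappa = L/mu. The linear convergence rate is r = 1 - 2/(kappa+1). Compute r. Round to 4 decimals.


Step 1: Compute the condition number.
kappa = L/mu = 76/61 = 1.2459
Step 2: Compute the convergence rate.
r = 1 - 2/(kappa + 1) = 1 - 2*mu/(L + mu) = (L - mu)/(L + mu) = 15/137 = 0.1095


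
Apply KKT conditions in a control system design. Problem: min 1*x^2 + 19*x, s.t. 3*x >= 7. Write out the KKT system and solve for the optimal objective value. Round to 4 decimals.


Step 1: Try lambda = 0 (constraint inactive).
x_unc = -19/(2*1) = -9.5
Check: 3*-9.5 = -28.5 < 7 -- violated!
Step 2: Constraint must be active: 3*x = 7
x* = 7/3 = 2.3333 (rounded; the exact value 7/3 is used below)
lambda = (2*1*(7/3) + 19)/3 = 7.8889
Step 3: Compute optimal value.
f(x*) = 1*(7/3)^2 + 19*(7/3) = 49.7778


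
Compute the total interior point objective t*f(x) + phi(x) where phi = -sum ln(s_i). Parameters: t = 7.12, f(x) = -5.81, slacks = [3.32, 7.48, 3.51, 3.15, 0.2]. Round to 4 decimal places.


Step 1: Compute log-barrier.
ln values: [1.2, 2.0122, 1.2556, 1.1474, -1.6094]
phi = -(1.2 + 2.0122 + 1.2556 + 1.1474 - 1.6094) = -4.0058
Step 2: Compute augmented objective.
t*f(x) = 7.12*-5.81 = -41.3672
Total = -41.3672 - 4.0058 = -45.373


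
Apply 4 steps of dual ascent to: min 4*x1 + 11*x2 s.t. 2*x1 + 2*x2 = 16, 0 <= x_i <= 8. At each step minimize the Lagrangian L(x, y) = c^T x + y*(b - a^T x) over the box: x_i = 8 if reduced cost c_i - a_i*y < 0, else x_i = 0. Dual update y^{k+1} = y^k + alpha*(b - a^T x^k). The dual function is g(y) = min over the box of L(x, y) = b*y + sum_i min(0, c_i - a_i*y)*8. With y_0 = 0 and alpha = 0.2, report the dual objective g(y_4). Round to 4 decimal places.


Dual ascent for LP: min 4*x1 + 11*x2, 2*x1 + 2*x2 = 16, 0 <= x_i <= 8
Step 1: y^k = 0.0, reduced costs: (4.0, 11.0)
  x^k = (0.0, 0.0), subgradient = b - a^T x = 16.0
  y^{k+1} = 0.0 + 0.2*16.0 = 3.2
Step 2: y^k = 3.2, reduced costs: (-2.4, 4.6)
  x^k = (8.0, 0.0), subgradient = b - a^T x = 0.0
  y^{k+1} = 3.2 + 0.2*0.0 = 3.2
Step 3: y^k = 3.2, reduced costs: (-2.4, 4.6)
  x^k = (8.0, 0.0), subgradient = b - a^T x = 0.0
  y^{k+1} = 3.2 + 0.2*0.0 = 3.2
Step 4: y^k = 3.2, reduced costs: (-2.4, 4.6)
  x^k = (8.0, 0.0), subgradient = b - a^T x = 0.0
  y^{k+1} = 3.2 + 0.2*0.0 = 3.2
Dual objective at y_4 = 3.2: reduced costs (-2.4, 4.6), box minimizer x = (8.0, 0.0)
g(y_4) = b*y + (c1 - a1*y)*x1 + (c2 - a2*y)*x2 = 16*3.2 + (-2.4)*8.0 + 4.6*0.0 = 51.2 - 19.2 + 0.0 = 32.0


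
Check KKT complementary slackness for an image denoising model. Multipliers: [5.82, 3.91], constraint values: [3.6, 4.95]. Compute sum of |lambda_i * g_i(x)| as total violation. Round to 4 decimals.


KKT complementary slackness check:
lambda_1 * g_1 = 5.82 * 3.6 = 20.952
lambda_2 * g_2 = 3.91 * 4.95 = 19.3545
Total violation = 20.952 + 19.3545 = 40.3065


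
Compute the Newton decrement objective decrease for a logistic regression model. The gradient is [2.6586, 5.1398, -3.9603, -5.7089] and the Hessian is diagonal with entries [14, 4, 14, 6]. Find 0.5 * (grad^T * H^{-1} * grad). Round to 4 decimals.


Step 1: H is diagonal, so H^(-1) * g = [0.1899, 1.285, -0.2829, -0.9515].
Step 2: g^T H^(-1) g = sum_i g_i^2 / H_ii
  = (2.6586)^2/14 + (5.1398)^2/4 + (-3.9603)^2/14 + (-5.7089)^2/6
  = 0.5049 + 6.6044 + 1.1203 + 5.4319 = 13.6615
Step 3: Objective decrease = 0.5 * g^T H^(-1) g = 6.8307


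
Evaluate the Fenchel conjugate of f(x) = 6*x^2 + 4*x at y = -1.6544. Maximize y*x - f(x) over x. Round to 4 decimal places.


f*(y) = sup_x {y*x - a*x^2 - b*x} = sup_x {(y-b)*x - a*x^2}
FOC: (y - b) - 2a*x = 0 => x* = (y - b)/(2a)
x* = (-1.6544 - 4)/(2*6) = -0.4712
f*(-1.6544) = (y-b)^2/(4a) = (-1.6544 - 4)^2/(4*6)
= 31.9722/24 = 1.3322


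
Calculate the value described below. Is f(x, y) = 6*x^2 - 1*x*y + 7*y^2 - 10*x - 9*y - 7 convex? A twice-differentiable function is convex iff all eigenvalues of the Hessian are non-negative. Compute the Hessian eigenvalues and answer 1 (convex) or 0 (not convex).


The Hessian of f(x,y) = 6*x^2 - 1*x*y + 7*y^2 - 10*x - 9*y - 7 is:
H = [[12, -1], [-1, 14]]
Trace = 12 + 14 = 26
Determinant = 12*14 - (-1)^2 = 167
Discriminant = (26)^2 - 4*167 = 8.0
Eigenvalues: lambda_1 = 11.5858, lambda_2 = 14.4142
The function is convex.

1


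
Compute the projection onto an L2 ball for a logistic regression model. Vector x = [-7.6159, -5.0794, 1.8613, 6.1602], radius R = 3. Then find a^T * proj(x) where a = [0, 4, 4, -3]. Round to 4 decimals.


Step 1: Compute ||x|| (intermediates to 6 decimals).
||x|| = sqrt((-7.6159)^2 + (-5.0794)^2 + 1.8613^2 + 6.1602^2) = 11.189939
Step 2: Project.
Since ||x|| > R, scale = R/||x|| = 3/11.189939 = 0.268098, proj(x) = scale * x
proj(x) = [-2.041808, -1.361777, 0.499011, 1.651537]
Step 3: Dot product.
a^T * proj(x) = 0*(-2.041808) + 4*(-1.361777) + 4*0.499011 - 3*1.651537 = -8.4057


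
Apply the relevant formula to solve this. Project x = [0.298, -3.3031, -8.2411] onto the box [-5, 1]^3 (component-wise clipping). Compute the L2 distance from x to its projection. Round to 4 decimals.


Project each component onto [-5, 1].
clip(0.298) = 0.298, clip(-3.3031) = -3.3031, clip(-8.2411) = -5.0
Projection = [0.298, -3.3031, -5.0]
Squared diffs: [0.0, 0.0, 10.5047]
Distance = sqrt(10.5047) = 3.2411


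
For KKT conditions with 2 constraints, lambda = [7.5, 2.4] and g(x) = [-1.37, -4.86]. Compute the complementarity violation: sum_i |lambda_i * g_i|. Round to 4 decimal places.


KKT complementary slackness check:
lambda_1 * g_1 = 7.5 * -1.37 = -10.275
lambda_2 * g_2 = 2.4 * -4.86 = -11.664
Total violation = 10.275 + 11.664 = 21.939


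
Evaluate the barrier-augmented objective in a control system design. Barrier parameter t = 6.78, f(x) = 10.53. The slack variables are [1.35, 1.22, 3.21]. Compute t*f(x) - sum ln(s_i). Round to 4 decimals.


Step 1: Compute log-barrier.
ln values: [0.3001, 0.1989, 1.1663]
phi = -(0.3001 + 0.1989 + 1.1663) = -1.6652
Step 2: Compute augmented objective.
t*f(x) = 6.78*10.53 = 71.3934
Total = 71.3934 - 1.6652 = 69.7282


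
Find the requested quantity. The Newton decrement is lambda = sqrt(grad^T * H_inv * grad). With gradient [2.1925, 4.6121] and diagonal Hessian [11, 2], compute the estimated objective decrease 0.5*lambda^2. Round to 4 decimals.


Step 1: H is diagonal, so H^(-1) * g = [0.1993, 2.3061].
Step 2: g^T H^(-1) g = sum_i g_i^2 / H_ii
  = (2.1925)^2/11 + (4.6121)^2/2
  = 0.437 + 10.6357 = 11.0727
Step 3: Objective decrease = 0.5 * g^T H^(-1) g = 5.5364


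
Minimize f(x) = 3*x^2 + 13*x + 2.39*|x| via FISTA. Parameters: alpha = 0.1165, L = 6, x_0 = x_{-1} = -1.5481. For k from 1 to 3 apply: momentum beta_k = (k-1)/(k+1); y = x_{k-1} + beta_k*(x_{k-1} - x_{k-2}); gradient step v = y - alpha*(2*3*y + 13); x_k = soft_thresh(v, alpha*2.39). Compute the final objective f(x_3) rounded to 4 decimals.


FISTA on f(x) = 3*x^2 + 13*x + 2.39*|x|
L = 6, alpha = 0.1165
Iteration 1: beta = 0.0, y = -1.5481 + 0.0*(-1.5481 + 1.5481) = -1.5481
  grad(y) = 3.7114, v = y - alpha*grad = -1.9805
  prox(v) = soft_thresh(-1.9805, 0.2784) = -1.702
Iteration 2: beta = 0.3333, y = -1.702 + 0.3333*(-1.702 + 1.5481) = -1.7534
  grad(y) = 2.4799, v = y - alpha*grad = -2.0423
  prox(v) = soft_thresh(-2.0423, 0.2784) = -1.7638
Iteration 3: beta = 0.5, y = -1.7638 + 0.5*(-1.7638 + 1.702) = -1.7947
  grad(y) = 2.2317, v = y - alpha*grad = -2.0547
  prox(v) = soft_thresh(-2.0547, 0.2784) = -1.7763
f(x_3) = 3*(-1.7763)^2 + 13*(-1.7763) + 2.39*|-1.7763| = -9.3808


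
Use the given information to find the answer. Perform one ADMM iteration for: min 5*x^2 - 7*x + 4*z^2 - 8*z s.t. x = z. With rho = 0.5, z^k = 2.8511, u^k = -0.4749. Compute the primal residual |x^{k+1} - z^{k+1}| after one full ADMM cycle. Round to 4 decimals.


ADMM iteration with rho = 0.5, z^k = 2.8511, u^k = -0.4749
Step 1: x-update.
Minimize 5*x^2 - 7*x + (0.5/2)*(x - 2.8511 - 0.4749)^2
FOC: (2*5 + 0.5)*x = 7 + 0.5*(2.8511 + 0.4749)
x^{k+1} = 0.825
Step 2: z-update.
Minimize 4*z^2 - 8*z + (0.5/2)*(0.825 - z - 0.4749)^2
FOC: (2*4 + 0.5)*z = 8 + 0.5*(0.825 - 0.4749)
z^{k+1} = 0.9618
Step 3: u-update.
u^{k+1} = -0.4749 + 0.825 - 0.9618 = -0.6116
Step 4: Primal residual = |0.825 - 0.9618| = 0.1367


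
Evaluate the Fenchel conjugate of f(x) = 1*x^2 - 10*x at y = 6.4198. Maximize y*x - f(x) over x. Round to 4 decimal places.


f*(y) = sup_x {y*x - a*x^2 - b*x} = sup_x {(y-b)*x - a*x^2}
FOC: (y - b) - 2a*x = 0 => x* = (y - b)/(2a)
x* = (6.4198 + 10)/(2*1) = 8.2099
f*(6.4198) = (y-b)^2/(4a) = (6.4198 + 10)^2/(4*1)
= 269.6098/4 = 67.4025


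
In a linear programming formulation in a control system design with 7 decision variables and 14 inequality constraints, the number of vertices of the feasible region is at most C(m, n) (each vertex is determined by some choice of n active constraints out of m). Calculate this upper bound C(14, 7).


Each vertex corresponds to some choice of n active constraints out of m, so the number of vertices is at most C(m, n) = m! / (n!(m-n)!).
m = 14, n = 7
Numerator: 14 * 13 * 12 * 11 * 10 * 9 * 8
Denominator: 7! = 5040
C(14, 7) = 3432


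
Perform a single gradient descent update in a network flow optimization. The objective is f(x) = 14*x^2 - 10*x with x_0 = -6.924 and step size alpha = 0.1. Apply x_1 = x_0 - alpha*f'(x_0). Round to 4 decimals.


We compute the gradient at x_0 and apply the update.
f'(x) = 28*x - 10
f'(-6.924) = 28*-6.924 - 10 = -203.872
x_1 = -6.924 - 0.1*-203.872 = 13.4632


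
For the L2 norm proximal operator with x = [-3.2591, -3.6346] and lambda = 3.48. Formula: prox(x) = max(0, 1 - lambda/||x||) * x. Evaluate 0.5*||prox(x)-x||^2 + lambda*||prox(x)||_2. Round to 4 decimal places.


Step 1: Compute ||x||.
||x|| = 4.8818
Step 2: Compute scaling factor.
scale = max(0, 1 - 3.48/4.8818) = 0.2871
Step 3: prox(x) = [-0.9358, -1.0437]
||prox(x)|| = 1.4018
Step 4: Proximal objective.
0.5*||prox-x||^2 = 6.0552
lambda*||prox|| = 4.8783
Total = 10.9335
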